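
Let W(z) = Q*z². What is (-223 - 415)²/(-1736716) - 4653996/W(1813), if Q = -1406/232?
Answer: -745722246583/1003274438156053 ≈ -0.00074329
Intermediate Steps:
Q = -703/116 (Q = -1406*1/232 = -703/116 ≈ -6.0603)
W(z) = -703*z²/116
(-223 - 415)²/(-1736716) - 4653996/W(1813) = (-223 - 415)²/(-1736716) - 4653996/((-703/116*1813²)) = (-638)²*(-1/1736716) - 4653996/((-703/116*3286969)) = 407044*(-1/1736716) - 4653996/(-2310739207/116) = -101761/434179 - 4653996*(-116/2310739207) = -101761/434179 + 539863536/2310739207 = -745722246583/1003274438156053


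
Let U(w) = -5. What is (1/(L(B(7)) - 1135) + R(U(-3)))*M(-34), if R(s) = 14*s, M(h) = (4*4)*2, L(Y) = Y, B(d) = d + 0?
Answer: -315844/141 ≈ -2240.0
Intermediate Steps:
B(d) = d
M(h) = 32 (M(h) = 16*2 = 32)
(1/(L(B(7)) - 1135) + R(U(-3)))*M(-34) = (1/(7 - 1135) + 14*(-5))*32 = (1/(-1128) - 70)*32 = (-1/1128 - 70)*32 = -78961/1128*32 = -315844/141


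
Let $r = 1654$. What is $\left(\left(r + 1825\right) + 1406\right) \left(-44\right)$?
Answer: $-214940$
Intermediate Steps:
$\left(\left(r + 1825\right) + 1406\right) \left(-44\right) = \left(\left(1654 + 1825\right) + 1406\right) \left(-44\right) = \left(3479 + 1406\right) \left(-44\right) = 4885 \left(-44\right) = -214940$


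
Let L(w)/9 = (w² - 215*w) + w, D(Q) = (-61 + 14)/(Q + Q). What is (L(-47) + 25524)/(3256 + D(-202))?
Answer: 54914508/1315471 ≈ 41.745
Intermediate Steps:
D(Q) = -47/(2*Q) (D(Q) = -47*1/(2*Q) = -47/(2*Q))
L(w) = -1926*w + 9*w² (L(w) = 9*((w² - 215*w) + w) = 9*(w² - 214*w) = -1926*w + 9*w²)
(L(-47) + 25524)/(3256 + D(-202)) = (9*(-47)*(-214 - 47) + 25524)/(3256 - 47/2/(-202)) = (9*(-47)*(-261) + 25524)/(3256 - 47/2*(-1/202)) = (110403 + 25524)/(3256 + 47/404) = 135927/(1315471/404) = 135927*(404/1315471) = 54914508/1315471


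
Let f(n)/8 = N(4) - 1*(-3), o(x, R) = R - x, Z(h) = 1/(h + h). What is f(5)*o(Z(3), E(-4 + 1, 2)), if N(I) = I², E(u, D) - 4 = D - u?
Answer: 4028/3 ≈ 1342.7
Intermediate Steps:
Z(h) = 1/(2*h)
E(u, D) = 4 + D - u (E(u, D) = 4 + (D - u) = 4 + D - u)
f(n) = 152 (f(n) = 8*(4² - 1*(-3)) = 8*(16 + 3) = 8*19 = 152)
f(5)*o(Z(3), E(-4 + 1, 2)) = 152*((4 + 2 - (-4 + 1)) - 1/(2*3)) = 152*((4 + 2 - 1*(-3)) - 1/(2*3)) = 152*((4 + 2 + 3) - 1*⅙) = 152*(9 - ⅙) = 152*(53/6) = 4028/3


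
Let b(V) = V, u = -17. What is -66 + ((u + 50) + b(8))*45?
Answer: 1779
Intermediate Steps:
-66 + ((u + 50) + b(8))*45 = -66 + ((-17 + 50) + 8)*45 = -66 + (33 + 8)*45 = -66 + 41*45 = -66 + 1845 = 1779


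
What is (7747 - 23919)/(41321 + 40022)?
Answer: -16172/81343 ≈ -0.19881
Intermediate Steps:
(7747 - 23919)/(41321 + 40022) = -16172/81343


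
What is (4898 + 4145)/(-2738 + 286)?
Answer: -9043/2452 ≈ -3.6880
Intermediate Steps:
(4898 + 4145)/(-2738 + 286) = 9043/(-2452) = 9043*(-1/2452) = -9043/2452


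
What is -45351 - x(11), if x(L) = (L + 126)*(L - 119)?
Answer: -30555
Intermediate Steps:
x(L) = (-119 + L)*(126 + L) (x(L) = (126 + L)*(-119 + L) = (-119 + L)*(126 + L))
-45351 - x(11) = -45351 - (-14994 + 11² + 7*11) = -45351 - (-14994 + 121 + 77) = -45351 - 1*(-14796) = -45351 + 14796 = -30555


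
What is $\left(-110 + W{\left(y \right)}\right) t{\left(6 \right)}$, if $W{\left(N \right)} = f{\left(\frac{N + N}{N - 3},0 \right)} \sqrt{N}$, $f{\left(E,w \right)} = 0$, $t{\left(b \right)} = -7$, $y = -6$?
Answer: $770$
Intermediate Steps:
$W{\left(N \right)} = 0$ ($W{\left(N \right)} = 0 \sqrt{N} = 0$)
$\left(-110 + W{\left(y \right)}\right) t{\left(6 \right)} = \left(-110 + 0\right) \left(-7\right) = \left(-110\right) \left(-7\right) = 770$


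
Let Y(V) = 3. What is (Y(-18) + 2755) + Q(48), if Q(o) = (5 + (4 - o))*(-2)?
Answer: 2836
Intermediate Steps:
Q(o) = -18 + 2*o (Q(o) = (9 - o)*(-2) = -18 + 2*o)
(Y(-18) + 2755) + Q(48) = (3 + 2755) + (-18 + 2*48) = 2758 + (-18 + 96) = 2758 + 78 = 2836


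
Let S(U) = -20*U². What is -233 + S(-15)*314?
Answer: -1413233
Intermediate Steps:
-233 + S(-15)*314 = -233 - 20*(-15)²*314 = -233 - 20*225*314 = -233 - 4500*314 = -233 - 1413000 = -1413233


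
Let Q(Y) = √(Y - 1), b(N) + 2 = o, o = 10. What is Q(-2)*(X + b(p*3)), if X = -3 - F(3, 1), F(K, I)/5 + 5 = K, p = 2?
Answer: 15*I*√3 ≈ 25.981*I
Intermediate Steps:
F(K, I) = -25 + 5*K
b(N) = 8 (b(N) = -2 + 10 = 8)
Q(Y) = √(-1 + Y)
X = 7 (X = -3 - (-25 + 5*3) = -3 - (-25 + 15) = -3 - 1*(-10) = -3 + 10 = 7)
Q(-2)*(X + b(p*3)) = √(-1 - 2)*(7 + 8) = √(-3)*15 = (I*√3)*15 = 15*I*√3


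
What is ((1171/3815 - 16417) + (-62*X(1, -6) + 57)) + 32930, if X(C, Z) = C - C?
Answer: 63215721/3815 ≈ 16570.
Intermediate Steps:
X(C, Z) = 0
((1171/3815 - 16417) + (-62*X(1, -6) + 57)) + 32930 = ((1171/3815 - 16417) + (-62*0 + 57)) + 32930 = ((1171*(1/3815) - 16417) + (0 + 57)) + 32930 = ((1171/3815 - 16417) + 57) + 32930 = (-62629684/3815 + 57) + 32930 = -62412229/3815 + 32930 = 63215721/3815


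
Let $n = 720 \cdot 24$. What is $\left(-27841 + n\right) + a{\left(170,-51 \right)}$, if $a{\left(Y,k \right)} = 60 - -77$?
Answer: $-10424$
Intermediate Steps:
$n = 17280$
$a{\left(Y,k \right)} = 137$ ($a{\left(Y,k \right)} = 60 + 77 = 137$)
$\left(-27841 + n\right) + a{\left(170,-51 \right)} = \left(-27841 + 17280\right) + 137 = -10561 + 137 = -10424$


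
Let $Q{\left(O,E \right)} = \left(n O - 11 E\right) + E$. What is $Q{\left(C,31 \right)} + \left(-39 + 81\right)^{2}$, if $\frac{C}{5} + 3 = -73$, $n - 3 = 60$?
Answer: $-22486$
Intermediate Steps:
$n = 63$ ($n = 3 + 60 = 63$)
$C = -380$ ($C = -15 + 5 \left(-73\right) = -15 - 365 = -380$)
$Q{\left(O,E \right)} = - 10 E + 63 O$ ($Q{\left(O,E \right)} = \left(63 O - 11 E\right) + E = \left(- 11 E + 63 O\right) + E = - 10 E + 63 O$)
$Q{\left(C,31 \right)} + \left(-39 + 81\right)^{2} = \left(\left(-10\right) 31 + 63 \left(-380\right)\right) + \left(-39 + 81\right)^{2} = \left(-310 - 23940\right) + 42^{2} = -24250 + 1764 = -22486$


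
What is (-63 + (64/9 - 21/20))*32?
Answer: -81992/45 ≈ -1822.0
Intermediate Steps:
(-63 + (64/9 - 21/20))*32 = (-63 + 1091/180)*32 = -10249/180*32 = -81992/45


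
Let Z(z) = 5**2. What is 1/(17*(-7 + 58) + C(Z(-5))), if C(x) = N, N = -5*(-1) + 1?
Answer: 1/873 ≈ 0.0011455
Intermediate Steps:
Z(z) = 25
N = 6 (N = 5 + 1 = 6)
C(x) = 6
1/(17*(-7 + 58) + C(Z(-5))) = 1/(17*(-7 + 58) + 6) = 1/(17*51 + 6) = 1/(867 + 6) = 1/873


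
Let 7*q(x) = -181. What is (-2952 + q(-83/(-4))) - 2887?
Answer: -41054/7 ≈ -5864.9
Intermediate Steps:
q(x) = -181/7 (q(x) = (⅐)*(-181) = -181/7)
(-2952 + q(-83/(-4))) - 2887 = (-2952 - 181/7) - 2887 = -20845/7 - 2887 = -41054/7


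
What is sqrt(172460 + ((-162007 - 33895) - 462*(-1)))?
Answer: 2*I*sqrt(5745) ≈ 151.59*I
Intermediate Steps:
sqrt(172460 + ((-162007 - 33895) - 462*(-1))) = sqrt(172460 + (-195902 + 462)) = sqrt(172460 - 195440) = sqrt(-22980) = 2*I*sqrt(5745)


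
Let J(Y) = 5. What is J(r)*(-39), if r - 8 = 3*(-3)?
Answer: -195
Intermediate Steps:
r = -1 (r = 8 + 3*(-3) = 8 - 9 = -1)
J(r)*(-39) = 5*(-39) = -195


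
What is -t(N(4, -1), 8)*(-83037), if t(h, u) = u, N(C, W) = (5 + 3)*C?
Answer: 664296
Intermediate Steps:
N(C, W) = 8*C
-t(N(4, -1), 8)*(-83037) = -8*(-83037) = -1*(-664296) = 664296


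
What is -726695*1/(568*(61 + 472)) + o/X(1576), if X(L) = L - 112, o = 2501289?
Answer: 15753882407/9233692 ≈ 1706.1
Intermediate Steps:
X(L) = -112 + L
-726695*1/(568*(61 + 472)) + o/X(1576) = -726695*1/(568*(61 + 472)) + 2501289/(-112 + 1576) = -726695/(568*533) + 2501289/1464 = -726695/302744 + 2501289*(1/1464) = -726695*1/302744 + 833763/488 = -726695/302744 + 833763/488 = 15753882407/9233692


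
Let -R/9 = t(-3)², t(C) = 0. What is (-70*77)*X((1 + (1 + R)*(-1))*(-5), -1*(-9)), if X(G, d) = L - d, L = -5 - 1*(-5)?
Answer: 48510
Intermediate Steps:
L = 0 (L = -5 + 5 = 0)
R = 0 (R = -9*0² = -9*0 = 0)
X(G, d) = -d (X(G, d) = 0 - d = -d)
(-70*77)*X((1 + (1 + R)*(-1))*(-5), -1*(-9)) = (-70*77)*(-(-1)*(-9)) = -(-5390)*9 = -5390*(-9) = 48510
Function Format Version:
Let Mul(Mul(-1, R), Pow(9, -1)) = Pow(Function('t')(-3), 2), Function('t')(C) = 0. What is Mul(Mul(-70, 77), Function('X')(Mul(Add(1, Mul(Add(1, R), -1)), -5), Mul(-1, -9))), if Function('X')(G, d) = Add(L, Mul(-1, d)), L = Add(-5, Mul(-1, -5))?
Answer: 48510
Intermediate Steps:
L = 0 (L = Add(-5, 5) = 0)
R = 0 (R = Mul(-9, Pow(0, 2)) = Mul(-9, 0) = 0)
Function('X')(G, d) = Mul(-1, d) (Function('X')(G, d) = Add(0, Mul(-1, d)) = Mul(-1, d))
Mul(Mul(-70, 77), Function('X')(Mul(Add(1, Mul(Add(1, R), -1)), -5), Mul(-1, -9))) = Mul(Mul(-70, 77), Mul(-1, Mul(-1, -9))) = Mul(-5390, Mul(-1, 9)) = Mul(-5390, -9) = 48510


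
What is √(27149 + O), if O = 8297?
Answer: √35446 ≈ 188.27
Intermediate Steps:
√(27149 + O) = √(27149 + 8297) = √35446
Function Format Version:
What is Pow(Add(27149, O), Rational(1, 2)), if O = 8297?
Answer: Pow(35446, Rational(1, 2)) ≈ 188.27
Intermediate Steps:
Pow(Add(27149, O), Rational(1, 2)) = Pow(Add(27149, 8297), Rational(1, 2)) = Pow(35446, Rational(1, 2))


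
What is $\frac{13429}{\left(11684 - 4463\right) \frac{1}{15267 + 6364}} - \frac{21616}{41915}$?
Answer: $\frac{146691882403}{3646605} \approx 40227.0$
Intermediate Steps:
$\frac{13429}{\left(11684 - 4463\right) \frac{1}{15267 + 6364}} - \frac{21616}{41915} = \frac{13429}{7221 \cdot \frac{1}{21631}} - \frac{21616}{41915} = \frac{13429}{\frac{7221}{21631}} - \frac{21616}{41915} = 13429 \cdot \frac{21631}{7221} - \frac{21616}{41915} = \frac{290482699}{7221} - \frac{21616}{41915} = \frac{146691882403}{3646605}$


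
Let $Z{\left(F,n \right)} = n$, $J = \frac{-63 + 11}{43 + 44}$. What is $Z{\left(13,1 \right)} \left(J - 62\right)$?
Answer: $- \frac{5446}{87} \approx -62.598$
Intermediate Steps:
$J = - \frac{52}{87} \approx -0.5977$
$Z{\left(13,1 \right)} \left(J - 62\right) = 1 \left(- \frac{52}{87} - 62\right) = 1 \left(- \frac{5446}{87}\right) = - \frac{5446}{87}$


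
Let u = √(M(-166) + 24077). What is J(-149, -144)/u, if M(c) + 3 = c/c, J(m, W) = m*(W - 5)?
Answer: 22201*√107/1605 ≈ 143.08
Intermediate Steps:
J(m, W) = m*(-5 + W)
M(c) = -2 (M(c) = -3 + c/c = -3 + 1 = -2)
u = 15*√107 (u = √(-2 + 24077) = √24075 = 15*√107 ≈ 155.16)
J(-149, -144)/u = (-149*(-5 - 144))/((15*√107)) = (-149*(-149))*(√107/1605) = 22201*(√107/1605) = 22201*√107/1605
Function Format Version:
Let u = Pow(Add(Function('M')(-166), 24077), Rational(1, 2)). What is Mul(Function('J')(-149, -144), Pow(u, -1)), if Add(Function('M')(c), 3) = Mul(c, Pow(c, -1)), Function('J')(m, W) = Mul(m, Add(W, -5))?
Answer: Mul(Rational(22201, 1605), Pow(107, Rational(1, 2))) ≈ 143.08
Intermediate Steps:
Function('J')(m, W) = Mul(m, Add(-5, W))
Function('M')(c) = -2 (Function('M')(c) = Add(-3, Mul(c, Pow(c, -1))) = Add(-3, 1) = -2)
u = Mul(15, Pow(107, Rational(1, 2))) (u = Pow(Add(-2, 24077), Rational(1, 2)) = Pow(24075, Rational(1, 2)) = Mul(15, Pow(107, Rational(1, 2))) ≈ 155.16)
Mul(Function('J')(-149, -144), Pow(u, -1)) = Mul(Mul(-149, Add(-5, -144)), Pow(Mul(15, Pow(107, Rational(1, 2))), -1)) = Mul(Mul(-149, -149), Mul(Rational(1, 1605), Pow(107, Rational(1, 2)))) = Mul(22201, Mul(Rational(1, 1605), Pow(107, Rational(1, 2)))) = Mul(Rational(22201, 1605), Pow(107, Rational(1, 2)))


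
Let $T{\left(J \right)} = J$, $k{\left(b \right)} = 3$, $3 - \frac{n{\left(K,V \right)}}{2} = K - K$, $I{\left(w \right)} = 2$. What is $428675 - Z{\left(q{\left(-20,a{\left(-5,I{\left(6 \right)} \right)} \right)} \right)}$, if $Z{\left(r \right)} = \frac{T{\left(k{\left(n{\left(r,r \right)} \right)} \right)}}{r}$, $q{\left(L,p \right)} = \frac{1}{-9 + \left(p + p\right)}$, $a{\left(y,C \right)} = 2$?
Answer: $428690$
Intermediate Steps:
$n{\left(K,V \right)} = 6$ ($n{\left(K,V \right)} = 6 - 2 \left(K - K\right) = 6 - 0 = 6 + 0 = 6$)
$q{\left(L,p \right)} = \frac{1}{-9 + 2 p}$
$Z{\left(r \right)} = \frac{3}{r}$
$428675 - Z{\left(q{\left(-20,a{\left(-5,I{\left(6 \right)} \right)} \right)} \right)} = 428675 - \frac{3}{\frac{1}{-9 + 2 \cdot 2}} = 428675 - \frac{3}{\frac{1}{-9 + 4}} = 428675 - \frac{3}{\frac{1}{-5}} = 428675 - \frac{3}{- \frac{1}{5}} = 428675 - 3 \left(-5\right) = 428675 - -15 = 428675 + 15 = 428690$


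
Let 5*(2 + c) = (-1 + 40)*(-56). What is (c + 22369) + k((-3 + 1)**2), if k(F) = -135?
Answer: 108976/5 ≈ 21795.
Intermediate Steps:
c = -2194/5 (c = -2 + ((-1 + 40)*(-56))/5 = -2 + (39*(-56))/5 = -2 + (1/5)*(-2184) = -2 - 2184/5 = -2194/5 ≈ -438.80)
(c + 22369) + k((-3 + 1)**2) = (-2194/5 + 22369) - 135 = 109651/5 - 135 = 108976/5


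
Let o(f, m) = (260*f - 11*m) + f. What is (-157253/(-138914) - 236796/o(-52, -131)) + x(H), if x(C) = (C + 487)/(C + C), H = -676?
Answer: 3383620452325/162738862312 ≈ 20.792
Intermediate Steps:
o(f, m) = -11*m + 261*f (o(f, m) = (-11*m + 260*f) + f = -11*m + 261*f)
x(C) = (487 + C)/(2*C) (x(C) = (487 + C)/((2*C)) = (487 + C)*(1/(2*C)) = (487 + C)/(2*C))
(-157253/(-138914) - 236796/o(-52, -131)) + x(H) = (-157253/(-138914) - 236796/(-11*(-131) + 261*(-52))) + (1/2)*(487 - 676)/(-676) = (-157253*(-1/138914) - 236796/(1441 - 13572)) + (1/2)*(-1/676)*(-189) = (157253/138914 - 236796/(-12131)) + 189/1352 = (157253/138914 - 236796*(-1/12131)) + 189/1352 = (157253/138914 + 33828/1733) + 189/1352 = 4971702241/240737962 + 189/1352 = 3383620452325/162738862312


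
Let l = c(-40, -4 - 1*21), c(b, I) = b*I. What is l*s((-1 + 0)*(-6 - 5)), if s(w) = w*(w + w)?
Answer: 242000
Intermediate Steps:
c(b, I) = I*b
s(w) = 2*w² (s(w) = w*(2*w) = 2*w²)
l = 1000 (l = (-4 - 1*21)*(-40) = (-4 - 21)*(-40) = -25*(-40) = 1000)
l*s((-1 + 0)*(-6 - 5)) = 1000*(2*((-1 + 0)*(-6 - 5))²) = 1000*(2*(-1*(-11))²) = 1000*(2*11²) = 1000*(2*121) = 1000*242 = 242000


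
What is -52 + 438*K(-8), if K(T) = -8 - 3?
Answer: -4870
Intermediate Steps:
K(T) = -11
-52 + 438*K(-8) = -52 + 438*(-11) = -52 - 4818 = -4870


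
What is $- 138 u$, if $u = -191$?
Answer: $26358$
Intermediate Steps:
$- 138 u = \left(-138\right) \left(-191\right) = 26358$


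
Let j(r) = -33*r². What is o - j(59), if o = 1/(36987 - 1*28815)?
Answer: 938742157/8172 ≈ 1.1487e+5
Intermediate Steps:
o = 1/8172 (o = 1/(36987 - 28815) = 1/8172 ≈ 0.00012237)
o - j(59) = 1/8172 - (-33)*59² = 1/8172 - (-33)*3481 = 1/8172 - 1*(-114873) = 1/8172 + 114873 = 938742157/8172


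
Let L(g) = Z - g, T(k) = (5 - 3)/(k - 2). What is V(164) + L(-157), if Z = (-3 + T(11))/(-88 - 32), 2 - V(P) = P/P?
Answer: 34133/216 ≈ 158.02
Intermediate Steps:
V(P) = 1 (V(P) = 2 - P/P = 2 - 1*1 = 2 - 1 = 1)
T(k) = 2/(-2 + k)
Z = 5/216 (Z = (-3 + 2/(-2 + 11))/(-88 - 32) = (-3 + 2/9)/(-120) = (-3 + 2*(1/9))*(-1/120) = (-3 + 2/9)*(-1/120) = -25/9*(-1/120) = 5/216 ≈ 0.023148)
L(g) = 5/216 - g
V(164) + L(-157) = 1 + (5/216 - 1*(-157)) = 1 + (5/216 + 157) = 1 + 33917/216 = 34133/216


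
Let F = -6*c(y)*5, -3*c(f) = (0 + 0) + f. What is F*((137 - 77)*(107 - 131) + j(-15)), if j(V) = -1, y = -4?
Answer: 57640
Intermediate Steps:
c(f) = -f/3 (c(f) = -((0 + 0) + f)/3 = -(0 + f)/3 = -f/3)
F = -40 (F = -(-2)*(-4)*5 = -6*4/3*5 = -8*5 = -40)
F*((137 - 77)*(107 - 131) + j(-15)) = -40*((137 - 77)*(107 - 131) - 1) = -40*(60*(-24) - 1) = -40*(-1440 - 1) = -40*(-1441) = 57640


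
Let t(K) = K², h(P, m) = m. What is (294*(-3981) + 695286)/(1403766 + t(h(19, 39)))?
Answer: -52792/156143 ≈ -0.33810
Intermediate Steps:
(294*(-3981) + 695286)/(1403766 + t(h(19, 39))) = (294*(-3981) + 695286)/(1403766 + 39²) = (-1170414 + 695286)/(1403766 + 1521) = -475128/1405287 = -475128*1/1405287 = -52792/156143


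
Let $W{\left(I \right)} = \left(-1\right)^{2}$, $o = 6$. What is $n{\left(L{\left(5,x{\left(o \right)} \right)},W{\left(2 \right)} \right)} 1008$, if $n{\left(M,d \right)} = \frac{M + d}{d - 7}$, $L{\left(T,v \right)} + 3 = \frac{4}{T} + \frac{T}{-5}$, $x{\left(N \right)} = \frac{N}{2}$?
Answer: $\frac{1848}{5} \approx 369.6$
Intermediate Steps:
$x{\left(N \right)} = \frac{N}{2}$ ($x{\left(N \right)} = N \frac{1}{2} = \frac{N}{2}$)
$W{\left(I \right)} = 1$
$L{\left(T,v \right)} = -3 + \frac{4}{T} - \frac{T}{5}$ ($L{\left(T,v \right)} = -3 + \left(\frac{4}{T} + \frac{T}{-5}\right) = -3 + \left(\frac{4}{T} + T \left(- \frac{1}{5}\right)\right) = -3 - \left(- \frac{4}{T} + \frac{T}{5}\right) = -3 + \frac{4}{T} - \frac{T}{5}$)
$n{\left(M,d \right)} = \frac{M + d}{-7 + d}$
$n{\left(L{\left(5,x{\left(o \right)} \right)},W{\left(2 \right)} \right)} 1008 = \frac{\left(-3 + \frac{4}{5} - 1\right) + 1}{-7 + 1} \cdot 1008 = \frac{\left(-3 + 4 \cdot \frac{1}{5} - 1\right) + 1}{-6} \cdot 1008 = - \frac{\left(-3 + \frac{4}{5} - 1\right) + 1}{6} \cdot 1008 = - \frac{- \frac{16}{5} + 1}{6} \cdot 1008 = \left(- \frac{1}{6}\right) \left(- \frac{11}{5}\right) 1008 = \frac{11}{30} \cdot 1008 = \frac{1848}{5}$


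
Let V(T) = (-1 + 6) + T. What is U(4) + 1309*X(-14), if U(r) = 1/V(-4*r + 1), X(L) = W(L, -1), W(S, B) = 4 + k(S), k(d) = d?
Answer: -130901/10 ≈ -13090.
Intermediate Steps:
W(S, B) = 4 + S
V(T) = 5 + T
X(L) = 4 + L
U(r) = 1/(6 - 4*r) (U(r) = 1/(5 + (-4*r + 1)) = 1/(5 + (1 - 4*r)) = 1/(6 - 4*r))
U(4) + 1309*X(-14) = -1/(-6 + 4*4) + 1309*(4 - 14) = -1/(-6 + 16) + 1309*(-10) = -1/10 - 13090 = -1*⅒ - 13090 = -⅒ - 13090 = -130901/10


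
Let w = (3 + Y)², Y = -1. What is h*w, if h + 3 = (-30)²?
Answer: 3588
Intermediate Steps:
h = 897 (h = -3 + (-30)² = -3 + 900 = 897)
w = 4 (w = (3 - 1)² = 2² = 4)
h*w = 897*4 = 3588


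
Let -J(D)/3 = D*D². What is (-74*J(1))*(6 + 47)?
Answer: 11766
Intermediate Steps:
J(D) = -3*D³ (J(D) = -3*D*D² = -3*D³)
(-74*J(1))*(6 + 47) = (-(-222)*1³)*(6 + 47) = -(-222)*53 = -74*(-3)*53 = 222*53 = 11766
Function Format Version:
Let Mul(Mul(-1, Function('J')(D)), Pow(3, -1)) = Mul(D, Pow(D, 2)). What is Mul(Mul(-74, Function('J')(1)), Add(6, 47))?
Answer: 11766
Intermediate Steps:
Function('J')(D) = Mul(-3, Pow(D, 3)) (Function('J')(D) = Mul(-3, Mul(D, Pow(D, 2))) = Mul(-3, Pow(D, 3)))
Mul(Mul(-74, Function('J')(1)), Add(6, 47)) = Mul(Mul(-74, Mul(-3, Pow(1, 3))), Add(6, 47)) = Mul(Mul(-74, Mul(-3, 1)), 53) = Mul(Mul(-74, -3), 53) = Mul(222, 53) = 11766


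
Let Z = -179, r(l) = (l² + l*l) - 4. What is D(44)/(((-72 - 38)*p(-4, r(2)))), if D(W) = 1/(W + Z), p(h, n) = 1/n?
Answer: 2/7425 ≈ 0.00026936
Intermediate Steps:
r(l) = -4 + 2*l² (r(l) = (l² + l²) - 4 = 2*l² - 4 = -4 + 2*l²)
D(W) = 1/(-179 + W) (D(W) = 1/(W - 179) = 1/(-179 + W))
D(44)/(((-72 - 38)*p(-4, r(2)))) = 1/((-179 + 44)*(((-72 - 38)/(-4 + 2*2²)))) = 1/((-135)*((-110/(-4 + 2*4)))) = -1/(135*((-110/(-4 + 8)))) = -1/(135*((-110/4))) = -1/(135*((-110*¼))) = -1/(135*(-55/2)) = -1/135*(-2/55) = 2/7425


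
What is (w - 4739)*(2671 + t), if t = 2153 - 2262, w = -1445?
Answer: -15843408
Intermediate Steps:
t = -109
(w - 4739)*(2671 + t) = (-1445 - 4739)*(2671 - 109) = -6184*2562 = -15843408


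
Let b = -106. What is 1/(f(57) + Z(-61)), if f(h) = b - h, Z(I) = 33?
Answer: -1/130 ≈ -0.0076923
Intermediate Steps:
f(h) = -106 - h
1/(f(57) + Z(-61)) = 1/((-106 - 1*57) + 33) = 1/((-106 - 57) + 33) = 1/(-163 + 33) = 1/(-130) = -1/130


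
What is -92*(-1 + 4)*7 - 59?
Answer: -1991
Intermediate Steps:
-92*(-1 + 4)*7 - 59 = -276*7 - 59 = -92*21 - 59 = -1932 - 59 = -1991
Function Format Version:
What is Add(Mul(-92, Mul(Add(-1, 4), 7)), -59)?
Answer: -1991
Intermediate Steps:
Add(Mul(-92, Mul(Add(-1, 4), 7)), -59) = Add(Mul(-92, Mul(3, 7)), -59) = Add(Mul(-92, 21), -59) = Add(-1932, -59) = -1991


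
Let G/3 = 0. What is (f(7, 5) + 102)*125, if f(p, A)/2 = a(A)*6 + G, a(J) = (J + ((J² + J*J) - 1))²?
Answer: 4386750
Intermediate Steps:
G = 0 (G = 3*0 = 0)
a(J) = (-1 + J + 2*J²)² (a(J) = (J + ((J² + J²) - 1))² = (J + (2*J² - 1))² = (J + (-1 + 2*J²))² = (-1 + J + 2*J²)²)
f(p, A) = 12*(-1 + A + 2*A²)² (f(p, A) = 2*((-1 + A + 2*A²)²*6 + 0) = 2*(6*(-1 + A + 2*A²)² + 0) = 2*(6*(-1 + A + 2*A²)²) = 12*(-1 + A + 2*A²)²)
(f(7, 5) + 102)*125 = (12*(-1 + 5 + 2*5²)² + 102)*125 = (12*(-1 + 5 + 2*25)² + 102)*125 = (12*(-1 + 5 + 50)² + 102)*125 = (12*54² + 102)*125 = (12*2916 + 102)*125 = (34992 + 102)*125 = 35094*125 = 4386750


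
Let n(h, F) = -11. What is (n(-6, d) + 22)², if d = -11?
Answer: 121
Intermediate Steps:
(n(-6, d) + 22)² = (-11 + 22)² = 11² = 121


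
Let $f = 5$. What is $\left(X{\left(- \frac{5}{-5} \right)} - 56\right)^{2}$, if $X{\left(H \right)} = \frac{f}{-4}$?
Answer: $\frac{52441}{16} \approx 3277.6$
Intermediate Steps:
$X{\left(H \right)} = - \frac{5}{4}$ ($X{\left(H \right)} = \frac{5}{-4} = 5 \left(- \frac{1}{4}\right) = - \frac{5}{4}$)
$\left(X{\left(- \frac{5}{-5} \right)} - 56\right)^{2} = \left(- \frac{5}{4} - 56\right)^{2} = \left(- \frac{229}{4}\right)^{2} = \frac{52441}{16}$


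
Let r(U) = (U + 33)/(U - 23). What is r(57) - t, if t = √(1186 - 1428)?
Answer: 45/17 - 11*I*√2 ≈ 2.6471 - 15.556*I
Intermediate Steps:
t = 11*I*√2 (t = √(-242) = 11*I*√2 ≈ 15.556*I)
r(U) = (33 + U)/(-23 + U)
r(57) - t = (33 + 57)/(-23 + 57) - 11*I*√2 = 90/34 - 11*I*√2 = (1/34)*90 - 11*I*√2 = 45/17 - 11*I*√2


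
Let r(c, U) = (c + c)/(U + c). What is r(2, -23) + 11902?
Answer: 249938/21 ≈ 11902.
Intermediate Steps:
r(c, U) = 2*c/(U + c) (r(c, U) = (2*c)/(U + c) = 2*c/(U + c))
r(2, -23) + 11902 = 2*2/(-23 + 2) + 11902 = 2*2/(-21) + 11902 = 2*2*(-1/21) + 11902 = -4/21 + 11902 = 249938/21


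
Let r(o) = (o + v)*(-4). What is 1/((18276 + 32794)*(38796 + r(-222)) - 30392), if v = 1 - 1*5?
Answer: 1/2027448608 ≈ 4.9323e-10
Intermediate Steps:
v = -4 (v = 1 - 5 = -4)
r(o) = 16 - 4*o (r(o) = (o - 4)*(-4) = (-4 + o)*(-4) = 16 - 4*o)
1/((18276 + 32794)*(38796 + r(-222)) - 30392) = 1/((18276 + 32794)*(38796 + (16 - 4*(-222))) - 30392) = 1/(51070*(38796 + (16 + 888)) - 30392) = 1/(51070*(38796 + 904) - 30392) = 1/(51070*39700 - 30392) = 1/(2027479000 - 30392) = 1/2027448608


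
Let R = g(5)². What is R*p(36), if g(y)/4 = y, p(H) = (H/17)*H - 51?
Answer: 171600/17 ≈ 10094.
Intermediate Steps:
p(H) = -51 + H²/17 (p(H) = (H*(1/17))*H - 51 = (H/17)*H - 51 = H²/17 - 51 = -51 + H²/17)
g(y) = 4*y
R = 400 (R = (4*5)² = 20² = 400)
R*p(36) = 400*(-51 + (1/17)*36²) = 400*(-51 + (1/17)*1296) = 400*(-51 + 1296/17) = 400*(429/17) = 171600/17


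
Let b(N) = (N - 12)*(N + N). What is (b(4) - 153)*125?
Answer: -27125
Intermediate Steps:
b(N) = 2*N*(-12 + N) (b(N) = (-12 + N)*(2*N) = 2*N*(-12 + N))
(b(4) - 153)*125 = (2*4*(-12 + 4) - 153)*125 = (2*4*(-8) - 153)*125 = (-64 - 153)*125 = -217*125 = -27125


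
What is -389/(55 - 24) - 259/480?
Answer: -194749/14880 ≈ -13.088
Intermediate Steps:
-389/(55 - 24) - 259/480 = -389/31 - 259*1/480 = -389*1/31 - 259/480 = -389/31 - 259/480 = -194749/14880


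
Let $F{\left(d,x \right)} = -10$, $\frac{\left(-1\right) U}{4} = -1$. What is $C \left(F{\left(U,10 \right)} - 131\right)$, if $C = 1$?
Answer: $-141$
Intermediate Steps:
$U = 4$ ($U = \left(-4\right) \left(-1\right) = 4$)
$C \left(F{\left(U,10 \right)} - 131\right) = 1 \left(-10 - 131\right) = 1 \left(-141\right) = -141$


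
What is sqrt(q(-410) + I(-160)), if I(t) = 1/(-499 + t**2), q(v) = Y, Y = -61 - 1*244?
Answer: 2*I*sqrt(5338009339)/8367 ≈ 17.464*I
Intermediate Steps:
Y = -305 (Y = -61 - 244 = -305)
q(v) = -305
sqrt(q(-410) + I(-160)) = sqrt(-305 + 1/(-499 + (-160)**2)) = sqrt(-305 + 1/(-499 + 25600)) = sqrt(-305 + 1/25101) = sqrt(-7655804/25101) = 2*I*sqrt(5338009339)/8367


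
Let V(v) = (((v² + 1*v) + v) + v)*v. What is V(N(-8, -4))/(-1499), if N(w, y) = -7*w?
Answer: -185024/1499 ≈ -123.43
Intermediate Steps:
V(v) = v*(v² + 3*v) (V(v) = (((v² + v) + v) + v)*v = (((v + v²) + v) + v)*v = ((v² + 2*v) + v)*v = (v² + 3*v)*v = v*(v² + 3*v))
V(N(-8, -4))/(-1499) = ((-7*(-8))²*(3 - 7*(-8)))/(-1499) = (56²*(3 + 56))*(-1/1499) = (3136*59)*(-1/1499) = 185024*(-1/1499) = -185024/1499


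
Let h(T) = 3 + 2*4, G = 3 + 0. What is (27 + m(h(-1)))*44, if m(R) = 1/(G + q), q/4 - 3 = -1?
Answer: 1192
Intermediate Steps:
q = 8 (q = 12 + 4*(-1) = 12 - 4 = 8)
G = 3
h(T) = 11 (h(T) = 3 + 8 = 11)
m(R) = 1/11 (m(R) = 1/(3 + 8) = 1/11)
(27 + m(h(-1)))*44 = (27 + 1/11)*44 = (298/11)*44 = 1192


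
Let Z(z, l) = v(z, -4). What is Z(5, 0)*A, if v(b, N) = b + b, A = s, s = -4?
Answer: -40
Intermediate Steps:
A = -4
v(b, N) = 2*b
Z(z, l) = 2*z
Z(5, 0)*A = (2*5)*(-4) = 10*(-4) = -40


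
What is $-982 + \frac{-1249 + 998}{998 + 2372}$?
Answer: $- \frac{3309591}{3370} \approx -982.07$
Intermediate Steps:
$-982 + \frac{-1249 + 998}{998 + 2372} = -982 - \frac{251}{3370} = - \frac{3309591}{3370}$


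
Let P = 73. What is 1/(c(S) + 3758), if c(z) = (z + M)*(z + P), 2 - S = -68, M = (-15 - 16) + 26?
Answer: 1/13053 ≈ 7.6611e-5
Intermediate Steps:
M = -5 (M = -31 + 26 = -5)
S = 70 (S = 2 - 1*(-68) = 2 + 68 = 70)
c(z) = (-5 + z)*(73 + z) (c(z) = (z - 5)*(z + 73) = (-5 + z)*(73 + z))
1/(c(S) + 3758) = 1/((-365 + 70² + 68*70) + 3758) = 1/((-365 + 4900 + 4760) + 3758) = 1/(9295 + 3758) = 1/13053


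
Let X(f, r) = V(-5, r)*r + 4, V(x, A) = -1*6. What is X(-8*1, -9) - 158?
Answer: -100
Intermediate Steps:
V(x, A) = -6
X(f, r) = 4 - 6*r (X(f, r) = -6*r + 4 = 4 - 6*r)
X(-8*1, -9) - 158 = (4 - 6*(-9)) - 158 = (4 + 54) - 158 = 58 - 158 = -100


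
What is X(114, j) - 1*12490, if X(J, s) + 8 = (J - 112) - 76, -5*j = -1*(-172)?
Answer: -12572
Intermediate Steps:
j = -172/5 (j = -(-1)*(-172)/5 = -⅕*172 = -172/5 ≈ -34.400)
X(J, s) = -196 + J (X(J, s) = -8 + ((J - 112) - 76) = -8 + ((-112 + J) - 76) = -8 + (-188 + J) = -196 + J)
X(114, j) - 1*12490 = (-196 + 114) - 1*12490 = -82 - 12490 = -12572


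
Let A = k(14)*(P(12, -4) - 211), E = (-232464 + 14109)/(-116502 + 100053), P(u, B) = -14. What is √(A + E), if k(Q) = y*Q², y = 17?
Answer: I*√22538048683145/5483 ≈ 865.84*I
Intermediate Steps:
E = 72785/5483 (E = -218355/(-16449) = -218355*(-1/16449) = 72785/5483 ≈ 13.275)
k(Q) = 17*Q²
A = -749700 (A = (17*14²)*(-14 - 211) = (17*196)*(-225) = 3332*(-225) = -749700)
√(A + E) = √(-749700 + 72785/5483) = √(-4110532315/5483) = I*√22538048683145/5483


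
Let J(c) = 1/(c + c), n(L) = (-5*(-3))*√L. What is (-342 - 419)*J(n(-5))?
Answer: 761*I*√5/150 ≈ 11.344*I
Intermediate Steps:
n(L) = 15*√L
J(c) = 1/(2*c)
(-342 - 419)*J(n(-5)) = (-342 - 419)*(1/(2*((15*√(-5))))) = -761/(2*(15*(I*√5))) = -761/(2*(15*I*√5)) = -761*(-I*√5/75)/2 = -(-761)*I*√5/150 = 761*I*√5/150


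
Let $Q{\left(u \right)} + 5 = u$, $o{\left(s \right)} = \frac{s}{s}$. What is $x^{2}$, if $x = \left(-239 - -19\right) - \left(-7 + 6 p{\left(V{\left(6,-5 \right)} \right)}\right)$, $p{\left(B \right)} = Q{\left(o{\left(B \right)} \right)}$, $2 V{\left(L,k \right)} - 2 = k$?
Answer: $35721$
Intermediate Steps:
$V{\left(L,k \right)} = 1 + \frac{k}{2}$
$o{\left(s \right)} = 1$
$Q{\left(u \right)} = -5 + u$
$p{\left(B \right)} = -4$ ($p{\left(B \right)} = -5 + 1 = -4$)
$x = -189$ ($x = \left(-239 - -19\right) + \left(7 - -24\right) = \left(-239 + 19\right) + \left(7 + 24\right) = -220 + 31 = -189$)
$x^{2} = \left(-189\right)^{2} = 35721$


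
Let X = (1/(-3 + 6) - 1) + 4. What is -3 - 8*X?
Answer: -89/3 ≈ -29.667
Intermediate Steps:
X = 10/3 (X = (1/3 - 1) + 4 = (⅓ - 1) + 4 = -⅔ + 4 = 10/3 ≈ 3.3333)
-3 - 8*X = -3 - 8*10/3 = -3 - 80/3 = -89/3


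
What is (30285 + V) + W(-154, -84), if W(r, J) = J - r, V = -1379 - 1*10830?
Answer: 18146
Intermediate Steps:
V = -12209 (V = -1379 - 10830 = -12209)
(30285 + V) + W(-154, -84) = (30285 - 12209) + (-84 - 1*(-154)) = 18076 + (-84 + 154) = 18076 + 70 = 18146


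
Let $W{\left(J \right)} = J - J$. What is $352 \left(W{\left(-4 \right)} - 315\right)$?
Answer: $-110880$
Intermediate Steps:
$W{\left(J \right)} = 0$
$352 \left(W{\left(-4 \right)} - 315\right) = 352 \left(0 - 315\right) = 352 \left(-315\right) = -110880$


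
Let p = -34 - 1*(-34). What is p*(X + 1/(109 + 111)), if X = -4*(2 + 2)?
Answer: 0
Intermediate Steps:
p = 0 (p = -34 + 34 = 0)
X = -16 (X = -4*4 = -16)
p*(X + 1/(109 + 111)) = 0*(-16 + 1/(109 + 111)) = 0*(-16 + 1/220) = 0*(-3519/220) = 0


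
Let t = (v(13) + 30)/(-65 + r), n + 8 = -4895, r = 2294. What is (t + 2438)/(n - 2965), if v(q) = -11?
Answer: -5434321/17537772 ≈ -0.30986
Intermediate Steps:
n = -4903 (n = -8 - 4895 = -4903)
t = 19/2229 (t = (-11 + 30)/(-65 + 2294) = 19/2229 ≈ 0.0085240)
(t + 2438)/(n - 2965) = (19/2229 + 2438)/(-4903 - 2965) = (5434321/2229)/(-7868) = (5434321/2229)*(-1/7868) = -5434321/17537772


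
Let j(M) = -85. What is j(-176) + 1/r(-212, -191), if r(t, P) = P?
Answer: -16236/191 ≈ -85.005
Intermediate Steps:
j(-176) + 1/r(-212, -191) = -85 + 1/(-191) = -85 - 1/191 = -16236/191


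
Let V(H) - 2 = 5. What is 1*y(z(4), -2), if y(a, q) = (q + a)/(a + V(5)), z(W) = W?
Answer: 2/11 ≈ 0.18182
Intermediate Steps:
V(H) = 7 (V(H) = 2 + 5 = 7)
y(a, q) = (a + q)/(7 + a) (y(a, q) = (q + a)/(a + 7) = (a + q)/(7 + a))
1*y(z(4), -2) = 1*((4 - 2)/(7 + 4)) = 1*(2/11) = 2/11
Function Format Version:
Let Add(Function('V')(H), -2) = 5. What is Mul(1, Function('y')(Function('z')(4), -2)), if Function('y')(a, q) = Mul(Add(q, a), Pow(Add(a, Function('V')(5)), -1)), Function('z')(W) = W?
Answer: Rational(2, 11) ≈ 0.18182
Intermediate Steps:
Function('V')(H) = 7 (Function('V')(H) = Add(2, 5) = 7)
Function('y')(a, q) = Mul(Pow(Add(7, a), -1), Add(a, q)) (Function('y')(a, q) = Mul(Add(q, a), Pow(Add(a, 7), -1)) = Mul(Add(a, q), Pow(Add(7, a), -1)) = Mul(Pow(Add(7, a), -1), Add(a, q)))
Mul(1, Function('y')(Function('z')(4), -2)) = Mul(1, Mul(Pow(Add(7, 4), -1), Add(4, -2))) = Mul(1, Mul(Pow(11, -1), 2)) = Mul(1, Mul(Rational(1, 11), 2)) = Mul(1, Rational(2, 11)) = Rational(2, 11)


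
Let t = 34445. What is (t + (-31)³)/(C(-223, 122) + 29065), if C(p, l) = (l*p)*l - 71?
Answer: -2327/1645069 ≈ -0.0014145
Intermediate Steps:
C(p, l) = -71 + p*l² (C(p, l) = p*l² - 71 = -71 + p*l²)
(t + (-31)³)/(C(-223, 122) + 29065) = (34445 + (-31)³)/((-71 - 223*122²) + 29065) = (34445 - 29791)/((-71 - 223*14884) + 29065) = 4654/((-71 - 3319132) + 29065) = 4654/(-3319203 + 29065) = 4654/(-3290138) = 4654*(-1/3290138) = -2327/1645069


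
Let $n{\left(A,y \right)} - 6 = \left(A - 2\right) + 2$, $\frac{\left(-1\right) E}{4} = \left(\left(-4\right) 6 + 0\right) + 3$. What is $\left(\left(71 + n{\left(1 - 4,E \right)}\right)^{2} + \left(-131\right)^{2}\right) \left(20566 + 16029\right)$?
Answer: $828401015$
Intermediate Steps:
$E = 84$ ($E = - 4 \left(\left(\left(-4\right) 6 + 0\right) + 3\right) = - 4 \left(\left(-24 + 0\right) + 3\right) = - 4 \left(-24 + 3\right) = \left(-4\right) \left(-21\right) = 84$)
$n{\left(A,y \right)} = 6 + A$ ($n{\left(A,y \right)} = 6 + \left(\left(A - 2\right) + 2\right) = 6 + \left(\left(-2 + A\right) + 2\right) = 6 + A$)
$\left(\left(71 + n{\left(1 - 4,E \right)}\right)^{2} + \left(-131\right)^{2}\right) \left(20566 + 16029\right) = \left(\left(71 + \left(6 + \left(1 - 4\right)\right)\right)^{2} + \left(-131\right)^{2}\right) \left(20566 + 16029\right) = \left(\left(71 + \left(6 + \left(1 - 4\right)\right)\right)^{2} + 17161\right) 36595 = \left(\left(71 + \left(6 - 3\right)\right)^{2} + 17161\right) 36595 = \left(\left(71 + 3\right)^{2} + 17161\right) 36595 = \left(74^{2} + 17161\right) 36595 = \left(5476 + 17161\right) 36595 = 22637 \cdot 36595 = 828401015$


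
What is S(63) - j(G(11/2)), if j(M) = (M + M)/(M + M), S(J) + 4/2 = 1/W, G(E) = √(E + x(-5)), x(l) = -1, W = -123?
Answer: -370/123 ≈ -3.0081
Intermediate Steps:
G(E) = √(-1 + E) (G(E) = √(E - 1) = √(-1 + E))
S(J) = -247/123 (S(J) = -2 + 1/(-123) = -2 - 1/123 = -247/123)
j(M) = 1 (j(M) = (2*M)/((2*M)) = (2*M)*(1/(2*M)) = 1)
S(63) - j(G(11/2)) = -247/123 - 1*1 = -247/123 - 1 = -370/123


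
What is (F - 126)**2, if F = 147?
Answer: 441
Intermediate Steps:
(F - 126)**2 = (147 - 126)**2 = 21**2 = 441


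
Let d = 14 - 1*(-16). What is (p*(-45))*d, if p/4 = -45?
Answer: 243000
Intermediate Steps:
p = -180 (p = 4*(-45) = -180)
d = 30 (d = 14 + 16 = 30)
(p*(-45))*d = -180*(-45)*30 = 8100*30 = 243000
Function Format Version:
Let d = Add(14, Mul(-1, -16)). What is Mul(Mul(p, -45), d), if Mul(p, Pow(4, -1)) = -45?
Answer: 243000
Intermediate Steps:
p = -180 (p = Mul(4, -45) = -180)
d = 30 (d = Add(14, 16) = 30)
Mul(Mul(p, -45), d) = Mul(Mul(-180, -45), 30) = Mul(8100, 30) = 243000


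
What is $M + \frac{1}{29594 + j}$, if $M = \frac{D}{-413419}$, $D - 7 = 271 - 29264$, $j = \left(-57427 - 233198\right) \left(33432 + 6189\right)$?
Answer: $\frac{333768674456147}{4760446829362489} \approx 0.070113$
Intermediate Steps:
$j = -11514853125$ ($j = \left(-290625\right) 39621 = -11514853125$)
$D = -28986$ ($D = 7 + \left(271 - 29264\right) = 7 - 28993 = -28986$)
$M = \frac{28986}{413419}$ ($M = - \frac{28986}{-413419} = \left(-28986\right) \left(- \frac{1}{413419}\right) = \frac{28986}{413419} \approx 0.070113$)
$M + \frac{1}{29594 + j} = \frac{28986}{413419} + \frac{1}{29594 - 11514853125} = \frac{28986}{413419} + \frac{1}{-11514823531} = \frac{28986}{413419} - \frac{1}{11514823531} = \frac{333768674456147}{4760446829362489}$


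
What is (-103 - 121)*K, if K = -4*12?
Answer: 10752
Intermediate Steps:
K = -48
(-103 - 121)*K = (-103 - 121)*(-48) = -224*(-48) = 10752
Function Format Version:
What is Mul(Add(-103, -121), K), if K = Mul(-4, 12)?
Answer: 10752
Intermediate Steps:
K = -48
Mul(Add(-103, -121), K) = Mul(Add(-103, -121), -48) = Mul(-224, -48) = 10752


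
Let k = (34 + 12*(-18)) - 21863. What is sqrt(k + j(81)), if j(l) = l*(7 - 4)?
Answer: I*sqrt(21802) ≈ 147.66*I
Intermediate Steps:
j(l) = 3*l (j(l) = l*3 = 3*l)
k = -22045 (k = (34 - 216) - 21863 = -182 - 21863 = -22045)
sqrt(k + j(81)) = sqrt(-22045 + 3*81) = sqrt(-22045 + 243) = sqrt(-21802) = I*sqrt(21802)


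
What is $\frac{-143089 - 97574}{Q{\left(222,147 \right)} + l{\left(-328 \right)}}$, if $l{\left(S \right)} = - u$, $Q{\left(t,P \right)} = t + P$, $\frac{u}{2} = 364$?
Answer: $\frac{240663}{359} \approx 670.37$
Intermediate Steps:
$u = 728$ ($u = 2 \cdot 364 = 728$)
$Q{\left(t,P \right)} = P + t$
$l{\left(S \right)} = -728$ ($l{\left(S \right)} = \left(-1\right) 728 = -728$)
$\frac{-143089 - 97574}{Q{\left(222,147 \right)} + l{\left(-328 \right)}} = \frac{-143089 - 97574}{\left(147 + 222\right) - 728} = - \frac{240663}{369 - 728} = - \frac{240663}{-359} = \left(-240663\right) \left(- \frac{1}{359}\right) = \frac{240663}{359}$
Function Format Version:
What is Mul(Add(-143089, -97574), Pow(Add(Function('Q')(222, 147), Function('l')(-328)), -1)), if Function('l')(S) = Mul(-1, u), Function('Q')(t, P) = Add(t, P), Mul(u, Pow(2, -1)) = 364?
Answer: Rational(240663, 359) ≈ 670.37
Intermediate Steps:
u = 728 (u = Mul(2, 364) = 728)
Function('Q')(t, P) = Add(P, t)
Function('l')(S) = -728 (Function('l')(S) = Mul(-1, 728) = -728)
Mul(Add(-143089, -97574), Pow(Add(Function('Q')(222, 147), Function('l')(-328)), -1)) = Mul(Add(-143089, -97574), Pow(Add(Add(147, 222), -728), -1)) = Mul(-240663, Pow(Add(369, -728), -1)) = Mul(-240663, Pow(-359, -1)) = Mul(-240663, Rational(-1, 359)) = Rational(240663, 359)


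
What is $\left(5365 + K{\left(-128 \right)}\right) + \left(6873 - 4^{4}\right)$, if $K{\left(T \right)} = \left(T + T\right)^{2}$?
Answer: $77518$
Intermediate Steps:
$K{\left(T \right)} = 4 T^{2}$ ($K{\left(T \right)} = \left(2 T\right)^{2} = 4 T^{2}$)
$\left(5365 + K{\left(-128 \right)}\right) + \left(6873 - 4^{4}\right) = \left(5365 + 4 \left(-128\right)^{2}\right) + \left(6873 - 4^{4}\right) = \left(5365 + 4 \cdot 16384\right) + \left(6873 - 256\right) = \left(5365 + 65536\right) + \left(6873 - 256\right) = 70901 + 6617 = 77518$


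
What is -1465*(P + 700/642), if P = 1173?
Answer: -552133595/321 ≈ -1.7200e+6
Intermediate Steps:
-1465*(P + 700/642) = -1465*(1173 + 700/642) = -1465*(1173 + 700*(1/642)) = -1465*(1173 + 350/321) = -1465*376883/321 = -552133595/321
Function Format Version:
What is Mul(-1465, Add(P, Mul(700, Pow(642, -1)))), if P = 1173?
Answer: Rational(-552133595, 321) ≈ -1.7200e+6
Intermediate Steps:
Mul(-1465, Add(P, Mul(700, Pow(642, -1)))) = Mul(-1465, Add(1173, Mul(700, Pow(642, -1)))) = Mul(-1465, Add(1173, Mul(700, Rational(1, 642)))) = Mul(-1465, Add(1173, Rational(350, 321))) = Mul(-1465, Rational(376883, 321)) = Rational(-552133595, 321)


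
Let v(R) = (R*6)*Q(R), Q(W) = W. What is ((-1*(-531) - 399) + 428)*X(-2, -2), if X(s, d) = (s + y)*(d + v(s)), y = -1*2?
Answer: -49280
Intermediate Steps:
y = -2
v(R) = 6*R² (v(R) = (R*6)*R = (6*R)*R = 6*R²)
X(s, d) = (-2 + s)*(d + 6*s²) (X(s, d) = (s - 2)*(d + 6*s²) = (-2 + s)*(d + 6*s²))
((-1*(-531) - 399) + 428)*X(-2, -2) = ((-1*(-531) - 399) + 428)*(-12*(-2)² - 2*(-2) + 6*(-2)³ - 2*(-2)) = ((531 - 399) + 428)*(-12*4 + 4 + 6*(-8) + 4) = (132 + 428)*(-48 + 4 - 48 + 4) = 560*(-88) = -49280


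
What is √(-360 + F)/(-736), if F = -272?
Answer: -I*√158/368 ≈ -0.034157*I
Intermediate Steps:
√(-360 + F)/(-736) = √(-360 - 272)/(-736) = √(-632)*(-1/736) = (2*I*√158)*(-1/736) = -I*√158/368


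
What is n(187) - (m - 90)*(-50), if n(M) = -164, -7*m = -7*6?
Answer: -4364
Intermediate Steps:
m = 6 (m = -(-1)*6 = -⅐*(-42) = 6)
n(187) - (m - 90)*(-50) = -164 - (6 - 90)*(-50) = -164 - (-84)*(-50) = -164 - 1*4200 = -164 - 4200 = -4364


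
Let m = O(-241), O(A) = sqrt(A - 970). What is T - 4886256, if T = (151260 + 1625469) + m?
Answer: -3109527 + I*sqrt(1211) ≈ -3.1095e+6 + 34.799*I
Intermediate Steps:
O(A) = sqrt(-970 + A)
m = I*sqrt(1211) (m = sqrt(-970 - 241) = sqrt(-1211) = I*sqrt(1211) ≈ 34.799*I)
T = 1776729 + I*sqrt(1211) (T = (151260 + 1625469) + I*sqrt(1211) = 1776729 + I*sqrt(1211) ≈ 1.7767e+6 + 34.799*I)
T - 4886256 = (1776729 + I*sqrt(1211)) - 4886256 = -3109527 + I*sqrt(1211)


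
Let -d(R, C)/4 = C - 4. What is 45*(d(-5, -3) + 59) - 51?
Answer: 3864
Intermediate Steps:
d(R, C) = 16 - 4*C (d(R, C) = -4*(C - 4) = -4*(-4 + C) = 16 - 4*C)
45*(d(-5, -3) + 59) - 51 = 45*((16 - 4*(-3)) + 59) - 51 = 45*((16 + 12) + 59) - 51 = 45*(28 + 59) - 51 = 45*87 - 51 = 3915 - 51 = 3864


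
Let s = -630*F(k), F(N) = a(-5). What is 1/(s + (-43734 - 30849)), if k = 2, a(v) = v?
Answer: -1/71433 ≈ -1.3999e-5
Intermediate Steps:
F(N) = -5
s = 3150 (s = -630*(-5) = 3150)
1/(s + (-43734 - 30849)) = 1/(3150 + (-43734 - 30849)) = 1/(3150 - 74583) = 1/(-71433) = -1/71433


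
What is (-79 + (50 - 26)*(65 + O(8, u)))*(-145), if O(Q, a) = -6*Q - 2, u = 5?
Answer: -40745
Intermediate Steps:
O(Q, a) = -2 - 6*Q
(-79 + (50 - 26)*(65 + O(8, u)))*(-145) = (-79 + (50 - 26)*(65 + (-2 - 6*8)))*(-145) = (-79 + 24*(65 + (-2 - 48)))*(-145) = (-79 + 24*(65 - 50))*(-145) = (-79 + 24*15)*(-145) = (-79 + 360)*(-145) = 281*(-145) = -40745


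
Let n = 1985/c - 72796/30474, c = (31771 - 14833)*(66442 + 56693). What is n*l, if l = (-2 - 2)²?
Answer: -13495794731608/353102344659 ≈ -38.221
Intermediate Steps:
c = 2085660630 (c = 16938*123135 = 2085660630)
l = 16 (l = (-4)² = 16)
n = -1686974341451/706204689318 (n = 1985/2085660630 - 72796/30474 = 1985*(1/2085660630) - 72796*1/30474 = 397/417132126 - 36398/15237 = -1686974341451/706204689318 ≈ -2.3888)
n*l = -1686974341451/706204689318*16 = -13495794731608/353102344659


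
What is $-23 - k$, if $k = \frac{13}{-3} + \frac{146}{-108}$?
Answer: $- \frac{935}{54} \approx -17.315$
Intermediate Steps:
$k = - \frac{307}{54}$ ($k = 13 \left(- \frac{1}{3}\right) + 146 \left(- \frac{1}{108}\right) = - \frac{13}{3} - \frac{73}{54} = - \frac{307}{54} \approx -5.6852$)
$-23 - k = -23 - - \frac{307}{54} = -23 + \frac{307}{54} = - \frac{935}{54}$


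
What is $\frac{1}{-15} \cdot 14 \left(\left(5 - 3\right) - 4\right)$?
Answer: $\frac{28}{15} \approx 1.8667$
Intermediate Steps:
$\frac{1}{-15} \cdot 14 \left(\left(5 - 3\right) - 4\right) = \left(- \frac{1}{15}\right) 14 \left(2 - 4\right) = \left(- \frac{14}{15}\right) \left(-2\right) = \frac{28}{15}$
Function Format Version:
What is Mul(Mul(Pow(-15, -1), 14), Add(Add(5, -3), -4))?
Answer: Rational(28, 15) ≈ 1.8667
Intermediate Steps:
Mul(Mul(Pow(-15, -1), 14), Add(Add(5, -3), -4)) = Mul(Mul(Rational(-1, 15), 14), Add(2, -4)) = Mul(Rational(-14, 15), -2) = Rational(28, 15)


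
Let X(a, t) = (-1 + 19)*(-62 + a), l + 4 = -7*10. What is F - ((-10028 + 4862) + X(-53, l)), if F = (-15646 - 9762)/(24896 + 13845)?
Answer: 280304468/38741 ≈ 7235.3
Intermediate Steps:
l = -74 (l = -4 - 7*10 = -4 - 70 = -74)
X(a, t) = -1116 + 18*a (X(a, t) = 18*(-62 + a) = -1116 + 18*a)
F = -25408/38741 ≈ -0.65584
F - ((-10028 + 4862) + X(-53, l)) = -25408/38741 - ((-10028 + 4862) + (-1116 + 18*(-53))) = -25408/38741 - (-5166 + (-1116 - 954)) = -25408/38741 - (-5166 - 2070) = -25408/38741 - 1*(-7236) = -25408/38741 + 7236 = 280304468/38741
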